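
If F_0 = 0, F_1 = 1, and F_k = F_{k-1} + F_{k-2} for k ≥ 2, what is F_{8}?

Iterating the recurrence up to F_{4} = 3 and F_{3} = 2:
F_{5} = F_{4} + F_{3} = 3 + 2 = 5
F_{6} = F_{5} + F_{4} = 5 + 3 = 8
F_{7} = F_{6} + F_{5} = 8 + 5 = 13
F_{8} = F_{7} + F_{6} = 13 + 8 = 21

21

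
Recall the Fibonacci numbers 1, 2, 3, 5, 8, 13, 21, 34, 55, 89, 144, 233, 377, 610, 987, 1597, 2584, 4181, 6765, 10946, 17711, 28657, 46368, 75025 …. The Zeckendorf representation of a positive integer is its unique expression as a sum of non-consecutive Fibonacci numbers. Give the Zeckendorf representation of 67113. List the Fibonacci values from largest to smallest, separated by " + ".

46368 + 17711 + 2584 + 377 + 55 + 13 + 5

take 46368 (≤ 67113); 67113 − 46368 = 20745
take 17711 (≤ 20745); 20745 − 17711 = 3034
take 2584 (≤ 3034); 3034 − 2584 = 450
take 377 (≤ 450); 450 − 377 = 73
take 55 (≤ 73); 73 − 55 = 18
take 13 (≤ 18); 18 − 13 = 5
take 5 (≤ 5); 5 − 5 = 0
So 67113 = 46368 + 17711 + 2584 + 377 + 55 + 13 + 5, with no two terms consecutive in the sequence.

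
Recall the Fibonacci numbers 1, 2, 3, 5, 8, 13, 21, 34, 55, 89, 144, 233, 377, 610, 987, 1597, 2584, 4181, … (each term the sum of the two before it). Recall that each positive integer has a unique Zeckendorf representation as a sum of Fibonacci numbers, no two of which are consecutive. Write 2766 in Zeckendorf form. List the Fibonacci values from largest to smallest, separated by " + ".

2766 − 2584 = 182
182 − 144 = 38
38 − 34 = 4
4 − 3 = 1
1 − 1 = 0
So 2766 = 2584 + 144 + 34 + 3 + 1, with no two terms consecutive in the sequence.

2584 + 144 + 34 + 3 + 1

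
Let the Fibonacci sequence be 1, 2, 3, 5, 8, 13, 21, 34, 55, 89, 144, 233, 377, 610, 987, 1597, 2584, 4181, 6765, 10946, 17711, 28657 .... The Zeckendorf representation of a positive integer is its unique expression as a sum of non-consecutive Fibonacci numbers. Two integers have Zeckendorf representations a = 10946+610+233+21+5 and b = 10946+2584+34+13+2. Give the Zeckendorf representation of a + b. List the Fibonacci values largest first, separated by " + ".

17711 + 6765 + 610 + 233 + 55 + 13 + 5 + 2

The two numbers are 11815 and 13579, so their sum is 25394.
Greedily peel off the largest Fibonacci term at each step:
subtract 17711 from 25394: 7683 remains
subtract 6765 from 7683: 918 remains
subtract 610 from 918: 308 remains
subtract 233 from 308: 75 remains
subtract 55 from 75: 20 remains
subtract 13 from 20: 7 remains
subtract 5 from 7: 2 remains
subtract 2 from 2: 0 remains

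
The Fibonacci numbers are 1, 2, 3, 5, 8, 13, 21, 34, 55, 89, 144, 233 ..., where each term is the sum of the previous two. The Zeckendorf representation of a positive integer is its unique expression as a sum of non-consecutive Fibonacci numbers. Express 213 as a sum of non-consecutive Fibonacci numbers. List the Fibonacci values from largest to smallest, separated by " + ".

subtract 144 from 213: 69 remains
subtract 55 from 69: 14 remains
subtract 13 from 14: 1 remains
subtract 1 from 1: 0 remains
So 213 = 144 + 55 + 13 + 1, with no two terms consecutive in the sequence.

144 + 55 + 13 + 1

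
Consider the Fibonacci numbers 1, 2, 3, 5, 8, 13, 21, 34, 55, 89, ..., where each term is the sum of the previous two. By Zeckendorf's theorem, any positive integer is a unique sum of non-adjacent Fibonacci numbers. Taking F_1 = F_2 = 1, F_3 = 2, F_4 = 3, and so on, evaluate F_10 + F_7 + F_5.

F_10 + F_7 + F_5 = 55 + 13 + 5 = 73.

73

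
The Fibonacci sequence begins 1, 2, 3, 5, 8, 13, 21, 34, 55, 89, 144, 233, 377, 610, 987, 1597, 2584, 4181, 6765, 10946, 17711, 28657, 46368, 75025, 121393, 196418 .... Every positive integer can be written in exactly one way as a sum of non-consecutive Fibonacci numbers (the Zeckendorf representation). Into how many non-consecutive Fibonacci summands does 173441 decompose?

Greedy algorithm:
173441 − 121393 = 52048
52048 − 46368 = 5680
5680 − 4181 = 1499
1499 − 987 = 512
512 − 377 = 135
135 − 89 = 46
46 − 34 = 12
12 − 8 = 4
4 − 3 = 1
1 − 1 = 0
173441 = 121393 + 46368 + 4181 + 987 + 377 + 89 + 34 + 8 + 3 + 1, which has 10 terms.

10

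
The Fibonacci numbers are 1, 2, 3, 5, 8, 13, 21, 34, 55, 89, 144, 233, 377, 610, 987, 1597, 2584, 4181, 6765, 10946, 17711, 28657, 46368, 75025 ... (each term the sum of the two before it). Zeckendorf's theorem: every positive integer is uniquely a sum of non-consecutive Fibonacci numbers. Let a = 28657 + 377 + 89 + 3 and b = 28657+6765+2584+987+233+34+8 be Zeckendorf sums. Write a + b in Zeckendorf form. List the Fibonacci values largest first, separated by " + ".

46368 + 17711 + 4181 + 89 + 34 + 8 + 3

The two numbers are 29126 and 39268, so their sum is 68394.
68394 − 46368 = 22026
22026 − 17711 = 4315
4315 − 4181 = 134
134 − 89 = 45
45 − 34 = 11
11 − 8 = 3
3 − 3 = 0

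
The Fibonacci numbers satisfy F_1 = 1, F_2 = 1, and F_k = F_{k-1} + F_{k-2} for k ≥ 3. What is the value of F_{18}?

2584

Iterating the recurrence up to F_{12} = 144 and F_{11} = 89:
F_{13} = F_{12} + F_{11} = 144 + 89 = 233
F_{14} = F_{13} + F_{12} = 233 + 144 = 377
F_{15} = F_{14} + F_{13} = 377 + 233 = 610
F_{16} = F_{15} + F_{14} = 610 + 377 = 987
F_{17} = F_{16} + F_{15} = 987 + 610 = 1597
F_{18} = F_{17} + F_{16} = 1597 + 987 = 2584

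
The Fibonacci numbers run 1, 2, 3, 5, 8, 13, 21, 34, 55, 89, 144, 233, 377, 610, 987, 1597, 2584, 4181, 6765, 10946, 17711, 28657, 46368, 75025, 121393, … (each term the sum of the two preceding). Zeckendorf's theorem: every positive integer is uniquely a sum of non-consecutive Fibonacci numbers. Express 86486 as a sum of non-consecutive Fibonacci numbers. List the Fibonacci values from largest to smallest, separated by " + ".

75025 + 10946 + 377 + 89 + 34 + 13 + 2

86486: greatest Fibonacci not exceeding it is 75025, leaving 11461
11461: greatest Fibonacci not exceeding it is 10946, leaving 515
515: greatest Fibonacci not exceeding it is 377, leaving 138
138: greatest Fibonacci not exceeding it is 89, leaving 49
49: greatest Fibonacci not exceeding it is 34, leaving 15
15: greatest Fibonacci not exceeding it is 13, leaving 2
2: greatest Fibonacci not exceeding it is 2, leaving 0
So 86486 = 75025 + 10946 + 377 + 89 + 34 + 13 + 2, with no two terms consecutive in the sequence.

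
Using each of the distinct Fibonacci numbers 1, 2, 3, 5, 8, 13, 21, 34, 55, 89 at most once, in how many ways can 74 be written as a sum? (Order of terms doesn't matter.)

74 = 55+13+5+1 = 55+13+3+2+1 = 34+21+13+5+1 = 55+8+5+3+2+1 = … (2 more), for 6 in all.

6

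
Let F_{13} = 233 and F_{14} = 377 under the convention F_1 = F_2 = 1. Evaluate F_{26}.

121393

By the doubling identity F_{2k} = F_k(2F_{k+1} − F_k): F_{26} = 233·(2·377 − 233) = 233·521 = 121393.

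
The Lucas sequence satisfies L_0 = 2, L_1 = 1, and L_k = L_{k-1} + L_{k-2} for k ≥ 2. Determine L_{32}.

4870847

Iterating the recurrence up to L_{28} = 710647 and L_{27} = 439204:
L_{29} = L_{28} + L_{27} = 710647 + 439204 = 1149851
L_{30} = L_{29} + L_{28} = 1149851 + 710647 = 1860498
L_{31} = L_{30} + L_{29} = 1860498 + 1149851 = 3010349
L_{32} = L_{31} + L_{30} = 3010349 + 1860498 = 4870847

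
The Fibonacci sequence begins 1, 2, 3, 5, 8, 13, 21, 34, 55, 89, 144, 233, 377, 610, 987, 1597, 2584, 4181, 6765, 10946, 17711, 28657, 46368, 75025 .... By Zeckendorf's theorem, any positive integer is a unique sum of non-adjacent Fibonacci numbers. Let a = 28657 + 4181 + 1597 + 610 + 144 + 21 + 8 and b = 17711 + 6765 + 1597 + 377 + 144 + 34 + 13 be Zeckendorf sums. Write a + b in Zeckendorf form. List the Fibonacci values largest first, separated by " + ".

46368 + 10946 + 4181 + 233 + 89 + 34 + 8

The two numbers are 35218 and 26641, so their sum is 61859.
Repeatedly subtract the largest Fibonacci number that fits:
largest Fibonacci ≤ 61859 is 46368; 61859 − 46368 = 15491
largest Fibonacci ≤ 15491 is 10946; 15491 − 10946 = 4545
largest Fibonacci ≤ 4545 is 4181; 4545 − 4181 = 364
largest Fibonacci ≤ 364 is 233; 364 − 233 = 131
largest Fibonacci ≤ 131 is 89; 131 − 89 = 42
largest Fibonacci ≤ 42 is 34; 42 − 34 = 8
largest Fibonacci ≤ 8 is 8; 8 − 8 = 0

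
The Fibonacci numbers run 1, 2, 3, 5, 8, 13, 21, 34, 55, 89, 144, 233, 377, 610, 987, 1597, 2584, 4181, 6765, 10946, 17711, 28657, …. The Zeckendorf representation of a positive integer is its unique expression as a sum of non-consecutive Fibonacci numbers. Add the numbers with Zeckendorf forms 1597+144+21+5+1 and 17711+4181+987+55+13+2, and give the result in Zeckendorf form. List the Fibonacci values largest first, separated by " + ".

17711 + 6765 + 233 + 8

The two numbers are 1768 and 22949, so their sum is 24717.
17711 ≤ 24717 < 28657, so take 17711; remainder 7006
6765 ≤ 7006 < 10946, so take 6765; remainder 241
233 ≤ 241 < 377, so take 233; remainder 8
8 ≤ 8 < 13, so take 8; remainder 0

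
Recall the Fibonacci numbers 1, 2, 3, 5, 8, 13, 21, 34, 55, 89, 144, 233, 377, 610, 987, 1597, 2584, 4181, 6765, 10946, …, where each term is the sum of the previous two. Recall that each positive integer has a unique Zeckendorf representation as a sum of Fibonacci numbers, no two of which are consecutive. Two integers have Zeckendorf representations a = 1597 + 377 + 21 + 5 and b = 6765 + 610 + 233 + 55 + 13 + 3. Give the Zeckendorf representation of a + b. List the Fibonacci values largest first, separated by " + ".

6765 + 2584 + 233 + 89 + 8

The two numbers are 2000 and 7679, so their sum is 9679.
Greedy algorithm:
subtract 6765 from 9679: 2914 remains
subtract 2584 from 2914: 330 remains
subtract 233 from 330: 97 remains
subtract 89 from 97: 8 remains
subtract 8 from 8: 0 remains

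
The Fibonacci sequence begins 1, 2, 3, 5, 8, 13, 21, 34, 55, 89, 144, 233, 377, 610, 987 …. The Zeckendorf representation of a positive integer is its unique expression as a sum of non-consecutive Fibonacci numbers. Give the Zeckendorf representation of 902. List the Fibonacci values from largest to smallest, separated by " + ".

subtract 610 from 902: 292 remains
subtract 233 from 292: 59 remains
subtract 55 from 59: 4 remains
subtract 3 from 4: 1 remains
subtract 1 from 1: 0 remains
So 902 = 610 + 233 + 55 + 3 + 1, with no two terms consecutive in the sequence.

610 + 233 + 55 + 3 + 1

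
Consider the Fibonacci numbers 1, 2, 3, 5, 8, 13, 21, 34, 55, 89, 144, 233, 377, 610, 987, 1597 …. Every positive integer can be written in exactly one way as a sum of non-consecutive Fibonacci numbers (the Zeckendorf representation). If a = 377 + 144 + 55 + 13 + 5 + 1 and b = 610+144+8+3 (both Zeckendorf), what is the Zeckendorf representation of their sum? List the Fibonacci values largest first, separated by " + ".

The two numbers are 595 and 765, so their sum is 1360.
take 987 (≤ 1360); 1360 − 987 = 373
take 233 (≤ 373); 373 − 233 = 140
take 89 (≤ 140); 140 − 89 = 51
take 34 (≤ 51); 51 − 34 = 17
take 13 (≤ 17); 17 − 13 = 4
take 3 (≤ 4); 4 − 3 = 1
take 1 (≤ 1); 1 − 1 = 0

987 + 233 + 89 + 34 + 13 + 3 + 1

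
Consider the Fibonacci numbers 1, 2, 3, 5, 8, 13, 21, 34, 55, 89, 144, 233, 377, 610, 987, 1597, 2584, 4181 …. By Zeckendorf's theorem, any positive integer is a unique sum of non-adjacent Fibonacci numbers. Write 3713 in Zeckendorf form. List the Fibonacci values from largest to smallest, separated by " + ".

2584 + 987 + 89 + 34 + 13 + 5 + 1

Repeatedly subtract the largest Fibonacci number that fits:
3713: greatest Fibonacci not exceeding it is 2584, leaving 1129
1129: greatest Fibonacci not exceeding it is 987, leaving 142
142: greatest Fibonacci not exceeding it is 89, leaving 53
53: greatest Fibonacci not exceeding it is 34, leaving 19
19: greatest Fibonacci not exceeding it is 13, leaving 6
6: greatest Fibonacci not exceeding it is 5, leaving 1
1: greatest Fibonacci not exceeding it is 1, leaving 0
So 3713 = 2584 + 987 + 89 + 34 + 13 + 5 + 1, with no two terms consecutive in the sequence.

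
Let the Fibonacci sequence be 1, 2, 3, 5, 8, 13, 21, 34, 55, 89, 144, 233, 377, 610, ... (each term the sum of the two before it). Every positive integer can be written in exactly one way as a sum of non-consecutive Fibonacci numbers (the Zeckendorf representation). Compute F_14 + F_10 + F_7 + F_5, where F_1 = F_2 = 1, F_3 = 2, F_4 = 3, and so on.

F_14 + F_10 + F_7 + F_5 = 377 + 55 + 13 + 5 = 450.

450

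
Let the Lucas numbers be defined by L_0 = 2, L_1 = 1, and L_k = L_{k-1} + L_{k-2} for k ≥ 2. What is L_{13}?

Iterating the recurrence up to L_{6} = 18 and L_{5} = 11:
L_{7} = L_{6} + L_{5} = 18 + 11 = 29
L_{8} = L_{7} + L_{6} = 29 + 18 = 47
L_{9} = L_{8} + L_{7} = 47 + 29 = 76
L_{10} = L_{9} + L_{8} = 76 + 47 = 123
L_{11} = L_{10} + L_{9} = 123 + 76 = 199
L_{12} = L_{11} + L_{10} = 199 + 123 = 322
L_{13} = L_{12} + L_{11} = 322 + 199 = 521

521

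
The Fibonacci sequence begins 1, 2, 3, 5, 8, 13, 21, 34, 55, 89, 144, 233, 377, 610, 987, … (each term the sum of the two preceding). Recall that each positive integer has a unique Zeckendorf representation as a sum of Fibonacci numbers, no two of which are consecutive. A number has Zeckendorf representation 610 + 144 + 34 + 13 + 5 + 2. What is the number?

610 + 144 + 34 + 13 + 5 + 2 = 808.

808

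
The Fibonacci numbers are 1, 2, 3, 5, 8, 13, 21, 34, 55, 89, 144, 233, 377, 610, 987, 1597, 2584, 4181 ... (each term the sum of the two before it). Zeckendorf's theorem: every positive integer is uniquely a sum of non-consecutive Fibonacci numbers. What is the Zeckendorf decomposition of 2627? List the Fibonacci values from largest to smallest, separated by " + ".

Greedy algorithm:
largest Fibonacci ≤ 2627 is 2584; 2627 − 2584 = 43
largest Fibonacci ≤ 43 is 34; 43 − 34 = 9
largest Fibonacci ≤ 9 is 8; 9 − 8 = 1
largest Fibonacci ≤ 1 is 1; 1 − 1 = 0
So 2627 = 2584 + 34 + 8 + 1, with no two terms consecutive in the sequence.

2584 + 34 + 8 + 1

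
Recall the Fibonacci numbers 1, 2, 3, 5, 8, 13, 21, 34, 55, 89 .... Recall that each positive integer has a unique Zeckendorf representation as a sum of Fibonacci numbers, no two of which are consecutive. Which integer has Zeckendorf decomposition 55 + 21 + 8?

55 + 21 + 8 = 84.

84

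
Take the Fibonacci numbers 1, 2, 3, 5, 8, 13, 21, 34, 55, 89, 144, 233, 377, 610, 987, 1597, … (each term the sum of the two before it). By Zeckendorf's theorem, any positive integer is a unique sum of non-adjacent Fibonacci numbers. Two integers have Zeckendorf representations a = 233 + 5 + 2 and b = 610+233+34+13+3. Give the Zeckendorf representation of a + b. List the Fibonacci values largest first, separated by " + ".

The two numbers are 240 and 893, so their sum is 1133.
take 987 (≤ 1133); 1133 − 987 = 146
take 144 (≤ 146); 146 − 144 = 2
take 2 (≤ 2); 2 − 2 = 0

987 + 144 + 2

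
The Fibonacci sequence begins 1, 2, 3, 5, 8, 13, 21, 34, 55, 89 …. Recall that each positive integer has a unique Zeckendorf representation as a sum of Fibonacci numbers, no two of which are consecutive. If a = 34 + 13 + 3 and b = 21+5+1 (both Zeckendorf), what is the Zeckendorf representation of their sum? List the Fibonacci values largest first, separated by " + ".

The two numbers are 50 and 27, so their sum is 77.
77: greatest Fibonacci not exceeding it is 55, leaving 22
22: greatest Fibonacci not exceeding it is 21, leaving 1
1: greatest Fibonacci not exceeding it is 1, leaving 0

55 + 21 + 1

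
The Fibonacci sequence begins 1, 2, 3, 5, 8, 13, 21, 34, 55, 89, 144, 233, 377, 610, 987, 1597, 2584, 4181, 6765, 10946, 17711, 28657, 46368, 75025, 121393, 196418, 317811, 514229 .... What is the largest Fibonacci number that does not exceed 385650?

317811

317811 ≤ 385650 < 514229, so the largest Fibonacci number not exceeding 385650 is 317811.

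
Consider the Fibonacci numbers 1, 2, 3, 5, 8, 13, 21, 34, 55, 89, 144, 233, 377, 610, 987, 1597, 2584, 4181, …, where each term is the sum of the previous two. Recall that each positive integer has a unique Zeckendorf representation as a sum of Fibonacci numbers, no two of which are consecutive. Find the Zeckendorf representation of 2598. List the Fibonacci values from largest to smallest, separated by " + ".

2584 + 13 + 1

subtract 2584 from 2598: 14 remains
subtract 13 from 14: 1 remains
subtract 1 from 1: 0 remains
So 2598 = 2584 + 13 + 1, with no two terms consecutive in the sequence.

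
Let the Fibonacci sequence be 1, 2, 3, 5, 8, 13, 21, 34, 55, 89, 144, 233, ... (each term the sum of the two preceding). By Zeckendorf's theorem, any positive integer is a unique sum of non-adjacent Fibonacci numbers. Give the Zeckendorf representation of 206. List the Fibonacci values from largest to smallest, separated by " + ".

144 + 55 + 5 + 2

Greedily peel off the largest Fibonacci term at each step:
take 144 (≤ 206); 206 − 144 = 62
take 55 (≤ 62); 62 − 55 = 7
take 5 (≤ 7); 7 − 5 = 2
take 2 (≤ 2); 2 − 2 = 0
So 206 = 144 + 55 + 5 + 2, with no two terms consecutive in the sequence.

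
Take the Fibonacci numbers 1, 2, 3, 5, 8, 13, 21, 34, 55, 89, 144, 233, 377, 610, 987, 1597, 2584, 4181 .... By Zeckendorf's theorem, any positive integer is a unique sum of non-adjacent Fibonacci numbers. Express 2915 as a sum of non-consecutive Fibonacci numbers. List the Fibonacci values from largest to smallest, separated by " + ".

Greedily peel off the largest Fibonacci term at each step:
subtract 2584 from 2915: 331 remains
subtract 233 from 331: 98 remains
subtract 89 from 98: 9 remains
subtract 8 from 9: 1 remains
subtract 1 from 1: 0 remains
So 2915 = 2584 + 233 + 89 + 8 + 1, with no two terms consecutive in the sequence.

2584 + 233 + 89 + 8 + 1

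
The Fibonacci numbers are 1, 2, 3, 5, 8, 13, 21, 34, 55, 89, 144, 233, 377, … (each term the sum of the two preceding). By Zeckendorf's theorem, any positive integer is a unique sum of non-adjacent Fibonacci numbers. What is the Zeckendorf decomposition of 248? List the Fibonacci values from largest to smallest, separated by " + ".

233 + 13 + 2

largest Fibonacci ≤ 248 is 233; 248 − 233 = 15
largest Fibonacci ≤ 15 is 13; 15 − 13 = 2
largest Fibonacci ≤ 2 is 2; 2 − 2 = 0
So 248 = 233 + 13 + 2, with no two terms consecutive in the sequence.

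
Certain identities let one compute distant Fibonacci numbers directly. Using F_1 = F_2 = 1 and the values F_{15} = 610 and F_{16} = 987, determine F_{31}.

By F_{2k+1} = F_k² + F_{k+1}²: F_{31} = 610² + 987² = 372100 + 974169 = 1346269.

1346269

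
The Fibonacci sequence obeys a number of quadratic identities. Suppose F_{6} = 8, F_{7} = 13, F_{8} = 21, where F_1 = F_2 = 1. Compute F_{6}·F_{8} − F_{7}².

-1

8·21 − 13² = 168 − 169 = -1. (Cassini's identity: F_{k−1}F_{k+1} − F_k² = (−1)^k.)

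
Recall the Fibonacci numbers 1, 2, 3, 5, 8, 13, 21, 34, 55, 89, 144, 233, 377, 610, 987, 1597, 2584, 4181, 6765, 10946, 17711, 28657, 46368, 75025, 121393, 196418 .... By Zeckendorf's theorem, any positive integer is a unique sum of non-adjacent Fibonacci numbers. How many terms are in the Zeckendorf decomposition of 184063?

9

take 121393 (≤ 184063); 184063 − 121393 = 62670
take 46368 (≤ 62670); 62670 − 46368 = 16302
take 10946 (≤ 16302); 16302 − 10946 = 5356
take 4181 (≤ 5356); 5356 − 4181 = 1175
take 987 (≤ 1175); 1175 − 987 = 188
take 144 (≤ 188); 188 − 144 = 44
take 34 (≤ 44); 44 − 34 = 10
take 8 (≤ 10); 10 − 8 = 2
take 2 (≤ 2); 2 − 2 = 0
184063 = 121393 + 46368 + 10946 + 4181 + 987 + 144 + 34 + 8 + 2, which has 9 terms.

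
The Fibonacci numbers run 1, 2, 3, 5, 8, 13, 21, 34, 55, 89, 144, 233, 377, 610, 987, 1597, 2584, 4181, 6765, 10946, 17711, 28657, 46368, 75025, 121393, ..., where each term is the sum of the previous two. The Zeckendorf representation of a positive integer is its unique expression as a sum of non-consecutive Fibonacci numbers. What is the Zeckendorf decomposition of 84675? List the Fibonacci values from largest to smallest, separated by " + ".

Greedy algorithm:
subtract 75025 from 84675: 9650 remains
subtract 6765 from 9650: 2885 remains
subtract 2584 from 2885: 301 remains
subtract 233 from 301: 68 remains
subtract 55 from 68: 13 remains
subtract 13 from 13: 0 remains
So 84675 = 75025 + 6765 + 2584 + 233 + 55 + 13, with no two terms consecutive in the sequence.

75025 + 6765 + 2584 + 233 + 55 + 13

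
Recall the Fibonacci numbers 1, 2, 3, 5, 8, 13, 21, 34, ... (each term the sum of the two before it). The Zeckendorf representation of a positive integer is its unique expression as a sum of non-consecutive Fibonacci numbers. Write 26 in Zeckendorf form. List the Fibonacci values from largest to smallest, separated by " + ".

21 ≤ 26 < 34, so take 21; remainder 5
5 ≤ 5 < 8, so take 5; remainder 0
So 26 = 21 + 5, with no two terms consecutive in the sequence.

21 + 5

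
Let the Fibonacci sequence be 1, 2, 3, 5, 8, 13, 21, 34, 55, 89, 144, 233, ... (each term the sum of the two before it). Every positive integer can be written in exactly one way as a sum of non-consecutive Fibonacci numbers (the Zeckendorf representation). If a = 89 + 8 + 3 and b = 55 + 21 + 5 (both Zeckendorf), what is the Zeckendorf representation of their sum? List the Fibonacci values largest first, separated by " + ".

144 + 34 + 3

The two numbers are 100 and 81, so their sum is 181.
144 ≤ 181 < 233, so take 144; remainder 37
34 ≤ 37 < 55, so take 34; remainder 3
3 ≤ 3 < 5, so take 3; remainder 0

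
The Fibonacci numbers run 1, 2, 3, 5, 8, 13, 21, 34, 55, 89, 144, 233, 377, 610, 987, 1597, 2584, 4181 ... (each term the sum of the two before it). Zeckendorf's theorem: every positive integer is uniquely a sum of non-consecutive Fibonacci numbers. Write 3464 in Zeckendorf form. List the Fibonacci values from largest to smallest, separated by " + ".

2584 ≤ 3464 < 4181, so take 2584; remainder 880
610 ≤ 880 < 987, so take 610; remainder 270
233 ≤ 270 < 377, so take 233; remainder 37
34 ≤ 37 < 55, so take 34; remainder 3
3 ≤ 3 < 5, so take 3; remainder 0
So 3464 = 2584 + 610 + 233 + 34 + 3, with no two terms consecutive in the sequence.

2584 + 610 + 233 + 34 + 3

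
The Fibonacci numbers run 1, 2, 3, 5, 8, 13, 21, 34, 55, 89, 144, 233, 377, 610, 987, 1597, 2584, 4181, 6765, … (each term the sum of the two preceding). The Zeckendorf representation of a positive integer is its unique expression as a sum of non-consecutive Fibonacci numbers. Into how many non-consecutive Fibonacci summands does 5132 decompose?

4181 ≤ 5132 < 6765, so take 4181; remainder 951
610 ≤ 951 < 987, so take 610; remainder 341
233 ≤ 341 < 377, so take 233; remainder 108
89 ≤ 108 < 144, so take 89; remainder 19
13 ≤ 19 < 21, so take 13; remainder 6
5 ≤ 6 < 8, so take 5; remainder 1
1 ≤ 1 < 2, so take 1; remainder 0
5132 = 4181 + 610 + 233 + 89 + 13 + 5 + 1, which has 7 terms.

7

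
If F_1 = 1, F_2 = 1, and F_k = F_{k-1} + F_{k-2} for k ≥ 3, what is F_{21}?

Iterating the recurrence up to F_{16} = 987 and F_{15} = 610:
F_{17} = F_{16} + F_{15} = 987 + 610 = 1597
F_{18} = F_{17} + F_{16} = 1597 + 987 = 2584
F_{19} = F_{18} + F_{17} = 2584 + 1597 = 4181
F_{20} = F_{19} + F_{18} = 4181 + 2584 = 6765
F_{21} = F_{20} + F_{19} = 6765 + 4181 = 10946

10946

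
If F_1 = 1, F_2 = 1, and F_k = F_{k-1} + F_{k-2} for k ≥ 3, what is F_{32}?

2178309

Iterating the recurrence up to F_{25} = 75025 and F_{24} = 46368:
F_{26} = F_{25} + F_{24} = 75025 + 46368 = 121393
F_{27} = F_{26} + F_{25} = 121393 + 75025 = 196418
F_{28} = F_{27} + F_{26} = 196418 + 121393 = 317811
F_{29} = F_{28} + F_{27} = 317811 + 196418 = 514229
F_{30} = F_{29} + F_{28} = 514229 + 317811 = 832040
F_{31} = F_{30} + F_{29} = 832040 + 514229 = 1346269
F_{32} = F_{31} + F_{30} = 1346269 + 832040 = 2178309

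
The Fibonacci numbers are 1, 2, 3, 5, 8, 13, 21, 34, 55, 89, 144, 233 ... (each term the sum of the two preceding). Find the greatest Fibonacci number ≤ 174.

144

144 ≤ 174 < 233, so the largest Fibonacci number not exceeding 174 is 144.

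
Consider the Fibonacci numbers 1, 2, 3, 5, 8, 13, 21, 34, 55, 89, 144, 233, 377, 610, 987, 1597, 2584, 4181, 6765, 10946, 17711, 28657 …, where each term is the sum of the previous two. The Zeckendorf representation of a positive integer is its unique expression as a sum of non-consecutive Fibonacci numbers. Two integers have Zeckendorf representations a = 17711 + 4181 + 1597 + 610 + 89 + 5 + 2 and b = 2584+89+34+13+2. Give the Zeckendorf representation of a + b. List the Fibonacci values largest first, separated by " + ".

17711 + 6765 + 1597 + 610 + 233 + 1

The two numbers are 24195 and 2722, so their sum is 26917.
take 17711 (≤ 26917); 26917 − 17711 = 9206
take 6765 (≤ 9206); 9206 − 6765 = 2441
take 1597 (≤ 2441); 2441 − 1597 = 844
take 610 (≤ 844); 844 − 610 = 234
take 233 (≤ 234); 234 − 233 = 1
take 1 (≤ 1); 1 − 1 = 0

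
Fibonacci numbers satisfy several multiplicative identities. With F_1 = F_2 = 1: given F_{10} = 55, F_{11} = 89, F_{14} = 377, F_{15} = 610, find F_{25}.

By the addition formula F_{m+n} = F_m F_{n+1} + F_{m−1} F_n with m=11, n=14: F_{25} = 89·610 + 55·377 = 54290 + 20735 = 75025.

75025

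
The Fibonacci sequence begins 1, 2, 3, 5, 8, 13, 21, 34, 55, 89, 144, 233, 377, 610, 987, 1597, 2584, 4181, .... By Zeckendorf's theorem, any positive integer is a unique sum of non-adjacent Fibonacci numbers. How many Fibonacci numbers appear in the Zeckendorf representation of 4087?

7

4087 − 2584 = 1503
1503 − 987 = 516
516 − 377 = 139
139 − 89 = 50
50 − 34 = 16
16 − 13 = 3
3 − 3 = 0
4087 = 2584 + 987 + 377 + 89 + 34 + 13 + 3, which has 7 terms.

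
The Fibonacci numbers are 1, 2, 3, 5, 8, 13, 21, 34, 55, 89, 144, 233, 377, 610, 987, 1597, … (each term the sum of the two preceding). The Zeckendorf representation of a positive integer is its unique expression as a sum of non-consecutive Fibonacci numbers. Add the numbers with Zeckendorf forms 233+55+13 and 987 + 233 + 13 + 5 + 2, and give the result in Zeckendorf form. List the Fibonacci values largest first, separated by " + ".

987 + 377 + 144 + 21 + 8 + 3 + 1

The two numbers are 301 and 1240, so their sum is 1541.
subtract 987 from 1541: 554 remains
subtract 377 from 554: 177 remains
subtract 144 from 177: 33 remains
subtract 21 from 33: 12 remains
subtract 8 from 12: 4 remains
subtract 3 from 4: 1 remains
subtract 1 from 1: 0 remains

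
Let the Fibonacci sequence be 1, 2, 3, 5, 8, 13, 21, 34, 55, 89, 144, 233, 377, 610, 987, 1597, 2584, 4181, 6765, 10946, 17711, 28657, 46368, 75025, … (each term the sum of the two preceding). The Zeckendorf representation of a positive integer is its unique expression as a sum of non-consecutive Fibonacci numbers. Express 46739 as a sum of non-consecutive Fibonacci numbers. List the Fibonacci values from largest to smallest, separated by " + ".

Repeatedly subtract the largest Fibonacci number that fits:
46368 ≤ 46739 < 75025, so take 46368; remainder 371
233 ≤ 371 < 377, so take 233; remainder 138
89 ≤ 138 < 144, so take 89; remainder 49
34 ≤ 49 < 55, so take 34; remainder 15
13 ≤ 15 < 21, so take 13; remainder 2
2 ≤ 2 < 3, so take 2; remainder 0
So 46739 = 46368 + 233 + 89 + 34 + 13 + 2, with no two terms consecutive in the sequence.

46368 + 233 + 89 + 34 + 13 + 2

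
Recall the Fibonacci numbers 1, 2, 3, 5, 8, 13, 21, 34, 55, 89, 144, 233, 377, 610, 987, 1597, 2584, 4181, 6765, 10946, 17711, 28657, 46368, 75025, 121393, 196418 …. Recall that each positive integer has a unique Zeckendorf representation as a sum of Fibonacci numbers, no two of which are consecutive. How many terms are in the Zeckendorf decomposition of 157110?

Greedy algorithm:
121393 ≤ 157110 < 196418, so take 121393; remainder 35717
28657 ≤ 35717 < 46368, so take 28657; remainder 7060
6765 ≤ 7060 < 10946, so take 6765; remainder 295
233 ≤ 295 < 377, so take 233; remainder 62
55 ≤ 62 < 89, so take 55; remainder 7
5 ≤ 7 < 8, so take 5; remainder 2
2 ≤ 2 < 3, so take 2; remainder 0
157110 = 121393 + 28657 + 6765 + 233 + 55 + 5 + 2, which has 7 terms.

7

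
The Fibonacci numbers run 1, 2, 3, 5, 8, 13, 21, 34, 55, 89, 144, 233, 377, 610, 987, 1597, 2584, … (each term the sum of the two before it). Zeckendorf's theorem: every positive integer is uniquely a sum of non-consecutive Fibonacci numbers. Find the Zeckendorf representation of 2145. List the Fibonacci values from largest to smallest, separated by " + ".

1597 + 377 + 144 + 21 + 5 + 1

2145 − 1597 = 548
548 − 377 = 171
171 − 144 = 27
27 − 21 = 6
6 − 5 = 1
1 − 1 = 0
So 2145 = 1597 + 377 + 144 + 21 + 5 + 1, with no two terms consecutive in the sequence.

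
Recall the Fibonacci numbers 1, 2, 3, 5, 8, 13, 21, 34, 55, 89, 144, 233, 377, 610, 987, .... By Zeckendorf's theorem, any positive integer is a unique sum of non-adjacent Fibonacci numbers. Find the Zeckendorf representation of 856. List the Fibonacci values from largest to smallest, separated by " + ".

856: greatest Fibonacci not exceeding it is 610, leaving 246
246: greatest Fibonacci not exceeding it is 233, leaving 13
13: greatest Fibonacci not exceeding it is 13, leaving 0
So 856 = 610 + 233 + 13, with no two terms consecutive in the sequence.

610 + 233 + 13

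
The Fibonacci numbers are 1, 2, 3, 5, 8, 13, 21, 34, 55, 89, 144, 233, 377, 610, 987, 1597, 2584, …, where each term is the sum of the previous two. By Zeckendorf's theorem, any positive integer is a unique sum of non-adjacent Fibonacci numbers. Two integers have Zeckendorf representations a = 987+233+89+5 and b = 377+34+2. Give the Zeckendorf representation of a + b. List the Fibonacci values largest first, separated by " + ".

The two numbers are 1314 and 413, so their sum is 1727.
Greedily peel off the largest Fibonacci term at each step:
take 1597 (≤ 1727); 1727 − 1597 = 130
take 89 (≤ 130); 130 − 89 = 41
take 34 (≤ 41); 41 − 34 = 7
take 5 (≤ 7); 7 − 5 = 2
take 2 (≤ 2); 2 − 2 = 0

1597 + 89 + 34 + 5 + 2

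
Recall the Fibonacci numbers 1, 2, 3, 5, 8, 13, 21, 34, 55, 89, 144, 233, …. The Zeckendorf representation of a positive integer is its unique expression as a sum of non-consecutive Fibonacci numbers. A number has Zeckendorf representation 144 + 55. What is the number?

144 + 55 = 199.

199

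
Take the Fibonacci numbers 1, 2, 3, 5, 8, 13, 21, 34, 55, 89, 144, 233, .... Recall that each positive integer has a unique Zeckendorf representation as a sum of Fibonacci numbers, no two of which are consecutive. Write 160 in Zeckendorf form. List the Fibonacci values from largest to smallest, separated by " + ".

144 + 13 + 3

160 − 144 = 16
16 − 13 = 3
3 − 3 = 0
So 160 = 144 + 13 + 3, with no two terms consecutive in the sequence.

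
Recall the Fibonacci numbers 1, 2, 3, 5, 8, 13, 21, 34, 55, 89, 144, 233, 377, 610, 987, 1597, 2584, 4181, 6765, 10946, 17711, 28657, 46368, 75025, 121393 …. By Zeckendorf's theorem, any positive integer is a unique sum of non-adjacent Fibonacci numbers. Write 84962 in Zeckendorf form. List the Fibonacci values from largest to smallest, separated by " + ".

75025 + 6765 + 2584 + 377 + 144 + 55 + 8 + 3 + 1

84962 − 75025 = 9937
9937 − 6765 = 3172
3172 − 2584 = 588
588 − 377 = 211
211 − 144 = 67
67 − 55 = 12
12 − 8 = 4
4 − 3 = 1
1 − 1 = 0
So 84962 = 75025 + 6765 + 2584 + 377 + 144 + 55 + 8 + 3 + 1, with no two terms consecutive in the sequence.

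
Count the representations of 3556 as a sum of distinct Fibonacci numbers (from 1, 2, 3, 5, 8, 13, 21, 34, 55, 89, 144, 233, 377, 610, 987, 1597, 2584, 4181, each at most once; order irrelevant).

28

Starting from the Zeckendorf form and repeatedly splitting a term F_k into F_{k−1} + F_{k−2} (when neither is already used) reaches every representation.
3556 = 2584+610+233+89+34+5+1 = 2584+610+233+89+34+3+2+1 = 2584+610+233+89+21+13+5+1 = … (25 more), for 28 in all.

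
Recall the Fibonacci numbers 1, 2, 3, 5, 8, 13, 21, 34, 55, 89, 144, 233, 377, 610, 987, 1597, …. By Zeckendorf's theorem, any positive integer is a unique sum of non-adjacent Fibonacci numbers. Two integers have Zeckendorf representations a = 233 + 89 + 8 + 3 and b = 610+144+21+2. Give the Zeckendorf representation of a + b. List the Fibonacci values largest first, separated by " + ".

987 + 89 + 34

The two numbers are 333 and 777, so their sum is 1110.
Greedily peel off the largest Fibonacci term at each step:
take 987 (≤ 1110); 1110 − 987 = 123
take 89 (≤ 123); 123 − 89 = 34
take 34 (≤ 34); 34 − 34 = 0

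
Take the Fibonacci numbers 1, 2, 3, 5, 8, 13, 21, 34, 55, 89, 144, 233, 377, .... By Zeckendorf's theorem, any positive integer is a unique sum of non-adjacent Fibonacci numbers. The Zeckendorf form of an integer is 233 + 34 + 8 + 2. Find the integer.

277

233 + 34 + 8 + 2 = 277.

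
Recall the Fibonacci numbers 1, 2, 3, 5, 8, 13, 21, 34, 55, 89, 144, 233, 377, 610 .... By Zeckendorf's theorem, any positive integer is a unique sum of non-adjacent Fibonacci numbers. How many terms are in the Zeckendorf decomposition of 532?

Repeatedly subtract the largest Fibonacci number that fits:
subtract 377 from 532: 155 remains
subtract 144 from 155: 11 remains
subtract 8 from 11: 3 remains
subtract 3 from 3: 0 remains
532 = 377 + 144 + 8 + 3, which has 4 terms.

4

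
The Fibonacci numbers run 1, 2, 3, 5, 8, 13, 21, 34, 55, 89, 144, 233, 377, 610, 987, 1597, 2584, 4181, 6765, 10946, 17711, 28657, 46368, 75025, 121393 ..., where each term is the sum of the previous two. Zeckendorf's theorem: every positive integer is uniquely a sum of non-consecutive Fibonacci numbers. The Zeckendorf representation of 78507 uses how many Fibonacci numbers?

5

78507: greatest Fibonacci not exceeding it is 75025, leaving 3482
3482: greatest Fibonacci not exceeding it is 2584, leaving 898
898: greatest Fibonacci not exceeding it is 610, leaving 288
288: greatest Fibonacci not exceeding it is 233, leaving 55
55: greatest Fibonacci not exceeding it is 55, leaving 0
78507 = 75025 + 2584 + 610 + 233 + 55, which has 5 terms.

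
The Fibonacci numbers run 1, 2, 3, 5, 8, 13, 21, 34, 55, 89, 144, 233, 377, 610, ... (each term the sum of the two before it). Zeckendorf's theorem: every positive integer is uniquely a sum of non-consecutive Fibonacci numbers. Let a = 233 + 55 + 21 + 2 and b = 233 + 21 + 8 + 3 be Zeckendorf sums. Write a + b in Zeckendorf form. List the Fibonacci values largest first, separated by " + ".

377 + 144 + 55

The two numbers are 311 and 265, so their sum is 576.
take 377 (≤ 576); 576 − 377 = 199
take 144 (≤ 199); 199 − 144 = 55
take 55 (≤ 55); 55 − 55 = 0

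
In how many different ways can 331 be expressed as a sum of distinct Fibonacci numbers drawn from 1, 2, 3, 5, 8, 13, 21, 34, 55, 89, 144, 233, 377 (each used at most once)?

10

Starting from the Zeckendorf form and repeatedly splitting a term F_k into F_{k−1} + F_{k−2} (when neither is already used) reaches every representation.
331 = 233+89+8+1 = 233+89+5+3+1 = 233+55+34+8+1 = … (7 more), for 10 in all.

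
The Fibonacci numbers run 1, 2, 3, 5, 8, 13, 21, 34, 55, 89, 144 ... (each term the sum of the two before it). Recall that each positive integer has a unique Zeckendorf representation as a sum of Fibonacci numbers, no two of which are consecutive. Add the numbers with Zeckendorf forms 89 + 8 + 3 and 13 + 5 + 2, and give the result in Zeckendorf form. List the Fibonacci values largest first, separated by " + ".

89 + 21 + 8 + 2

The two numbers are 100 and 20, so their sum is 120.
Greedily peel off the largest Fibonacci term at each step:
120 − 89 = 31
31 − 21 = 10
10 − 8 = 2
2 − 2 = 0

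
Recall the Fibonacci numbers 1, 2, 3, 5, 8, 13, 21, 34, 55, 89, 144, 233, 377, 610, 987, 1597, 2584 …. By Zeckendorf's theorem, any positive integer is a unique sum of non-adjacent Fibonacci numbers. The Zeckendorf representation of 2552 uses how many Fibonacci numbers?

Repeatedly subtract the largest Fibonacci number that fits:
1597 ≤ 2552 < 2584, so take 1597; remainder 955
610 ≤ 955 < 987, so take 610; remainder 345
233 ≤ 345 < 377, so take 233; remainder 112
89 ≤ 112 < 144, so take 89; remainder 23
21 ≤ 23 < 34, so take 21; remainder 2
2 ≤ 2 < 3, so take 2; remainder 0
2552 = 1597 + 610 + 233 + 89 + 21 + 2, which has 6 terms.

6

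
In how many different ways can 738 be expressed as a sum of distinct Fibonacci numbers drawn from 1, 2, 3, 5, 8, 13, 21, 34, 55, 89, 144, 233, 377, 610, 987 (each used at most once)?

Starting from the Zeckendorf form and repeatedly splitting a term F_k into F_{k−1} + F_{k−2} (when neither is already used) reaches every representation.
738 = 610+89+34+5 = 610+89+34+3+2 = 610+89+21+13+5 = 377+233+89+34+5 = 610+89+21+13+3+2 = … (14 more), for 19 in all.

19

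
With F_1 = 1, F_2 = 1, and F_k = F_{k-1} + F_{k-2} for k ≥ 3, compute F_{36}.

14930352

Iterating the recurrence up to F_{29} = 514229 and F_{28} = 317811:
F_{30} = F_{29} + F_{28} = 514229 + 317811 = 832040
F_{31} = F_{30} + F_{29} = 832040 + 514229 = 1346269
F_{32} = F_{31} + F_{30} = 1346269 + 832040 = 2178309
F_{33} = F_{32} + F_{31} = 2178309 + 1346269 = 3524578
F_{34} = F_{33} + F_{32} = 3524578 + 2178309 = 5702887
F_{35} = F_{34} + F_{33} = 5702887 + 3524578 = 9227465
F_{36} = F_{35} + F_{34} = 9227465 + 5702887 = 14930352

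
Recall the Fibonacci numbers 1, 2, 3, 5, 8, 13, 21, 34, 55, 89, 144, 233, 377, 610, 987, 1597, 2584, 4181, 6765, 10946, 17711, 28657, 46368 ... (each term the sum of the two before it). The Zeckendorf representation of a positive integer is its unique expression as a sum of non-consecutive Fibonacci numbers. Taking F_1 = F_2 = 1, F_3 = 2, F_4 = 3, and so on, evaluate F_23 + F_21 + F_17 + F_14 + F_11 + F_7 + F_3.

F_23 + F_21 + F_17 + F_14 + F_11 + F_7 + F_3 = 28657 + 10946 + 1597 + 377 + 89 + 13 + 2 = 41681.

41681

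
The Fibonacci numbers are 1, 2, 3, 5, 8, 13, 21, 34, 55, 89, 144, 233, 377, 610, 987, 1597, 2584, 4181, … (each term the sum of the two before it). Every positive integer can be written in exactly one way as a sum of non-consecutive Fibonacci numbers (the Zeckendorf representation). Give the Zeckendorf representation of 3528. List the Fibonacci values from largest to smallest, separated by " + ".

take 2584 (≤ 3528); 3528 − 2584 = 944
take 610 (≤ 944); 944 − 610 = 334
take 233 (≤ 334); 334 − 233 = 101
take 89 (≤ 101); 101 − 89 = 12
take 8 (≤ 12); 12 − 8 = 4
take 3 (≤ 4); 4 − 3 = 1
take 1 (≤ 1); 1 − 1 = 0
So 3528 = 2584 + 610 + 233 + 89 + 8 + 3 + 1, with no two terms consecutive in the sequence.

2584 + 610 + 233 + 89 + 8 + 3 + 1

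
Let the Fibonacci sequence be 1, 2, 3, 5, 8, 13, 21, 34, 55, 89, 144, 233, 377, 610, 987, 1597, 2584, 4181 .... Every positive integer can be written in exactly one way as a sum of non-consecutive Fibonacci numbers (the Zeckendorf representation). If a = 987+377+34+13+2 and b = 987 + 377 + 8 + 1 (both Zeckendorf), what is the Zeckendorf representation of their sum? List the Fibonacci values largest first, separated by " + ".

2584 + 144 + 55 + 3

The two numbers are 1413 and 1373, so their sum is 2786.
Repeatedly subtract the largest Fibonacci number that fits:
2584 ≤ 2786 < 4181, so take 2584; remainder 202
144 ≤ 202 < 233, so take 144; remainder 58
55 ≤ 58 < 89, so take 55; remainder 3
3 ≤ 3 < 5, so take 3; remainder 0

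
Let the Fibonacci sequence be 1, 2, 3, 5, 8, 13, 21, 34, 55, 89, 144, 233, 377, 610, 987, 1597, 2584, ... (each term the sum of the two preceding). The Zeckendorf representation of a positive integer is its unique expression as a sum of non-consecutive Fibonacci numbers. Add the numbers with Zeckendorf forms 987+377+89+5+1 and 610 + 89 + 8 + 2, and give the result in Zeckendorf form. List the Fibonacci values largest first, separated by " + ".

The two numbers are 1459 and 709, so their sum is 2168.
2168: greatest Fibonacci not exceeding it is 1597, leaving 571
571: greatest Fibonacci not exceeding it is 377, leaving 194
194: greatest Fibonacci not exceeding it is 144, leaving 50
50: greatest Fibonacci not exceeding it is 34, leaving 16
16: greatest Fibonacci not exceeding it is 13, leaving 3
3: greatest Fibonacci not exceeding it is 3, leaving 0

1597 + 377 + 144 + 34 + 13 + 3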